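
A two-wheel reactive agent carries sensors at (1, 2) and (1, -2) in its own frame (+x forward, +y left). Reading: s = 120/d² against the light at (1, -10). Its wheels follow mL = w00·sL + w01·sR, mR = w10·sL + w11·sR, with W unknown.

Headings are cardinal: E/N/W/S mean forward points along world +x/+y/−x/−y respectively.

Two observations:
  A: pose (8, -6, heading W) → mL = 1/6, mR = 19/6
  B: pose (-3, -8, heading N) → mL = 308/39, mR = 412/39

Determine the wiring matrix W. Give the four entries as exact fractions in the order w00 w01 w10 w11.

-1/2 1 1/2 1

obs A: pose=(8,-6,W) → sL=3, sR=5/3, mL=1/6, mR=19/6
obs B: pose=(-3,-8,N) → sL=8/3, sR=120/13, mL=308/39, mR=412/39
sensor matrix S = [[3, 5/3], [8/3, 120/13]]; det S = 2720/117
solve [mL_A; mL_B] = S·[w00; w01] and [mR_A; mR_B] = S·[w10; w11]:
  w00 = -1/2, w01 = 1, w10 = 1/2, w11 = 1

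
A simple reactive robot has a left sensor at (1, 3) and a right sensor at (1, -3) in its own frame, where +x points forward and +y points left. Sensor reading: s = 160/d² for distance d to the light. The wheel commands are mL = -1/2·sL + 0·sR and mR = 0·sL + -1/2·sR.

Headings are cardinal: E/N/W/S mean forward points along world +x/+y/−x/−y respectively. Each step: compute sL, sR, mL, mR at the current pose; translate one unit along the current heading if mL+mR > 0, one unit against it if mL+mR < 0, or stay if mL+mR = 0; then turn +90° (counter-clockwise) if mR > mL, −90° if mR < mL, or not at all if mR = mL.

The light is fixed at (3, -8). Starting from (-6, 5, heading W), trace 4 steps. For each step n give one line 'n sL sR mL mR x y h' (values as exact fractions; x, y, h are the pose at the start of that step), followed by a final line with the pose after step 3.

n=0: pose=(-6,5,W); sL=4/5, sR=40/89; mL=-2/5, mR=-20/89; mL+mR=-278/445 → advance -1; mR−mL=78/445 → turn +1·90°
n=1: pose=(-5,5,S); sL=160/169, sR=32/53; mL=-80/169, mR=-16/53; mL+mR=-6944/8957 → advance -1; mR−mL=1536/8957 → turn +1·90°
n=2: pose=(-5,6,E); sL=80/169, sR=16/17; mL=-40/169, mR=-8/17; mL+mR=-2032/2873 → advance -1; mR−mL=-672/2873 → turn -1·90°
n=3: pose=(-6,6,S); sL=32/41, sR=160/313; mL=-16/41, mR=-80/313; mL+mR=-8288/12833 → advance -1; mR−mL=1728/12833 → turn +1·90°

0 4/5 40/89 -2/5 -20/89 -6 5 W
1 160/169 32/53 -80/169 -16/53 -5 5 S
2 80/169 16/17 -40/169 -8/17 -5 6 E
3 32/41 160/313 -16/41 -80/313 -6 6 S
final -6 7 E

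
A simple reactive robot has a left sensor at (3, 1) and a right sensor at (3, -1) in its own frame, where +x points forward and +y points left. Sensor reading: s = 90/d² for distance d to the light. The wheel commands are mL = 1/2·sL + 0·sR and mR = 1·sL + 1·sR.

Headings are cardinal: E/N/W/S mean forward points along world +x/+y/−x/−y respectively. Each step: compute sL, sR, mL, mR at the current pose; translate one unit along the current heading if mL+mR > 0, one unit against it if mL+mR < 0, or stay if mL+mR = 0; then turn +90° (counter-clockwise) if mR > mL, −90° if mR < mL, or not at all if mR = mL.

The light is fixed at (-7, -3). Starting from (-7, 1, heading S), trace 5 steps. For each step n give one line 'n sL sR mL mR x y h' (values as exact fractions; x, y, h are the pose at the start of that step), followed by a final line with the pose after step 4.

n=0: pose=(-7,1,S); sL=45, sR=45; mL=45/2, mR=90; mL+mR=225/2 → advance +1; mR−mL=135/2 → turn +1·90°
n=1: pose=(-7,0,E); sL=18/5, sR=90/13; mL=9/5, mR=684/65; mL+mR=801/65 → advance +1; mR−mL=567/65 → turn +1·90°
n=2: pose=(-6,0,N); sL=5/2, sR=9/4; mL=5/4, mR=19/4; mL+mR=6 → advance +1; mR−mL=7/2 → turn +1·90°
n=3: pose=(-6,1,W); sL=90/13, sR=90/29; mL=45/13, mR=3780/377; mL+mR=5085/377 → advance +1; mR−mL=2475/377 → turn +1·90°
n=4: pose=(-7,1,S); sL=45, sR=45; mL=45/2, mR=90; mL+mR=225/2 → advance +1; mR−mL=135/2 → turn +1·90°

0 45 45 45/2 90 -7 1 S
1 18/5 90/13 9/5 684/65 -7 0 E
2 5/2 9/4 5/4 19/4 -6 0 N
3 90/13 90/29 45/13 3780/377 -6 1 W
4 45 45 45/2 90 -7 1 S
final -7 0 E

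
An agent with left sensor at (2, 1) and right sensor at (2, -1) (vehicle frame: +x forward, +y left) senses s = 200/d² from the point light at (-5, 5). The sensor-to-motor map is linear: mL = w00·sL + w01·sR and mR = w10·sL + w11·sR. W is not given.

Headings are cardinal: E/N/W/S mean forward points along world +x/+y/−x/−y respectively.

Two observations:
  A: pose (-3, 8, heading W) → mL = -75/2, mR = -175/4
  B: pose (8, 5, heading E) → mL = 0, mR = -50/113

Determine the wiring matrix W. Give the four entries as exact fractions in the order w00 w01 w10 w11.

-1 1 -1 1/2

obs A: pose=(-3,8,W) → sL=50, sR=25/2, mL=-75/2, mR=-175/4
obs B: pose=(8,5,E) → sL=100/113, sR=100/113, mL=0, mR=-50/113
sensor matrix S = [[50, 25/2], [100/113, 100/113]]; det S = 3750/113
solve [mL_A; mL_B] = S·[w00; w01] and [mR_A; mR_B] = S·[w10; w11]:
  w00 = -1, w01 = 1, w10 = -1, w11 = 1/2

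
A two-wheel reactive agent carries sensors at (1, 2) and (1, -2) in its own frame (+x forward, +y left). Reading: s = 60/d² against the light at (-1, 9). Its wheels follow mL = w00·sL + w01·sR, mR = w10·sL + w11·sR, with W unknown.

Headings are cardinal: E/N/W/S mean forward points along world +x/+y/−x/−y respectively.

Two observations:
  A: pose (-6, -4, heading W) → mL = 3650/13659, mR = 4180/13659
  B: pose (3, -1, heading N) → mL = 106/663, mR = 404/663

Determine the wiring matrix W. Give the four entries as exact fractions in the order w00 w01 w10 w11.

obs A: pose=(-6,-4,W) → sL=20/87, sR=60/157, mL=3650/13659, mR=4180/13659
obs B: pose=(3,-1,N) → sL=12/17, sR=20/39, mL=106/663, mR=404/663
sensor matrix S = [[20/87, 60/157], [12/17, 20/39]]; det S = -1375360/9055917
solve [mL_A; mL_B] = S·[w00; w01] and [mR_A; mR_B] = S·[w10; w11]:
  w00 = -1/2, w01 = 1, w10 = 1/2, w11 = 1/2

-1/2 1 1/2 1/2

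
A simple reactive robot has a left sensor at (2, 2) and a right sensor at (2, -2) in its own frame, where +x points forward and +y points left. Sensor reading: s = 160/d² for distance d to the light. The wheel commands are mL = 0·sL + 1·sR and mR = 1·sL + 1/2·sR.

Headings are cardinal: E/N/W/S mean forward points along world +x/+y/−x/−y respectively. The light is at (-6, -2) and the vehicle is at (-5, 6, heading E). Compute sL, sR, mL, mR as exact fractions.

left sensor world pos  = (-3, 8); dL² = 109
right sensor world pos = (-3, 4); dR² = 45
sL = 160/109 = 160/109
sR = 160/45 = 32/9
mL = 0·sL + 1·sR = 32/9
mR = 1·sL + 1/2·sR = 3184/981

160/109 32/9 32/9 3184/981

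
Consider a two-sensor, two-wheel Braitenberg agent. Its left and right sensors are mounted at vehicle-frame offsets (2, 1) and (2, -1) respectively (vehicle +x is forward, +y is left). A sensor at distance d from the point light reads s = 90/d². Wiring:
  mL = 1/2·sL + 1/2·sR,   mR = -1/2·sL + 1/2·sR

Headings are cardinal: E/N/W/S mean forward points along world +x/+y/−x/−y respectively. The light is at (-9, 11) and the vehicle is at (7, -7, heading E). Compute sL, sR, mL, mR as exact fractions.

90/613 18/137 11682/83981 -648/83981

left sensor world pos  = (9, -6); dL² = 613
right sensor world pos = (9, -8); dR² = 685
sL = 90/613 = 90/613
sR = 90/685 = 18/137
mL = 1/2·sL + 1/2·sR = 11682/83981
mR = -1/2·sL + 1/2·sR = -648/83981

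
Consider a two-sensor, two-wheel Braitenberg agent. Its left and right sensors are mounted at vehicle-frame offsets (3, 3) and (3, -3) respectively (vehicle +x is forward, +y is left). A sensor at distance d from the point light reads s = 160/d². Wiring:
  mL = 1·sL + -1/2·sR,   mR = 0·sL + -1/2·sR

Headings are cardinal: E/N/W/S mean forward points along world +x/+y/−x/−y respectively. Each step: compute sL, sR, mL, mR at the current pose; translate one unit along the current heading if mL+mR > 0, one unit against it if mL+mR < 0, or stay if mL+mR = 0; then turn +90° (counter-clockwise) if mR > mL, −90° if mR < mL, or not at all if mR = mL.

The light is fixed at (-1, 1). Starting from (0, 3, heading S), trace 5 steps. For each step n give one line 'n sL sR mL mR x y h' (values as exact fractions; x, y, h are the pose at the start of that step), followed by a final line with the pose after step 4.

n=0: pose=(0,3,S); sL=160/17, sR=32; mL=-112/17, mR=-16; mL+mR=-384/17 → advance -1; mR−mL=-160/17 → turn -1·90°
n=1: pose=(0,4,W); sL=40, sR=4; mL=38, mR=-2; mL+mR=36 → advance +1; mR−mL=-40 → turn -1·90°
n=2: pose=(-1,4,N); sL=32/9, sR=32/9; mL=16/9, mR=-16/9; mL+mR=0 → advance +0; mR−mL=-32/9 → turn -1·90°
n=3: pose=(-1,4,E); sL=32/9, sR=160/9; mL=-16/3, mR=-80/9; mL+mR=-128/9 → advance -1; mR−mL=-32/9 → turn -1·90°
n=4: pose=(-2,4,S); sL=40, sR=10; mL=35, mR=-5; mL+mR=30 → advance +1; mR−mL=-40 → turn -1·90°

0 160/17 32 -112/17 -16 0 3 S
1 40 4 38 -2 0 4 W
2 32/9 32/9 16/9 -16/9 -1 4 N
3 32/9 160/9 -16/3 -80/9 -1 4 E
4 40 10 35 -5 -2 4 S
final -2 3 W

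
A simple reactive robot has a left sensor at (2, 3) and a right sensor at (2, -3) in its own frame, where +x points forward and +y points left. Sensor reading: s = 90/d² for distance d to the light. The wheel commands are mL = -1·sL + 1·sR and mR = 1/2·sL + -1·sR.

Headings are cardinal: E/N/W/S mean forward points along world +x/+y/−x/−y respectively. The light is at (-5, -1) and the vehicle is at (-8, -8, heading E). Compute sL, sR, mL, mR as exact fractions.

left sensor world pos  = (-6, -5); dL² = 17
right sensor world pos = (-6, -11); dR² = 101
sL = 90/17 = 90/17
sR = 90/101 = 90/101
mL = -1·sL + 1·sR = -7560/1717
mR = 1/2·sL + -1·sR = 3015/1717

90/17 90/101 -7560/1717 3015/1717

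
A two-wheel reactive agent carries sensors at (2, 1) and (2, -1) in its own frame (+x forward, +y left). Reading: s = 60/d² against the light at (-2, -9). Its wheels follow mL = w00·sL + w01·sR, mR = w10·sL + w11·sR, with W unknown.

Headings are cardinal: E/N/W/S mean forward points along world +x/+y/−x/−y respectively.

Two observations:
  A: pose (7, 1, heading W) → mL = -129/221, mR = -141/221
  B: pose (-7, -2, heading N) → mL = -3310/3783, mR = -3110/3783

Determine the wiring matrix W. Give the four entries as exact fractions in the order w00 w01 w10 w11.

obs A: pose=(7,1,W) → sL=6/13, sR=6/17, mL=-129/221, mR=-141/221
obs B: pose=(-7,-2,N) → sL=20/39, sR=60/97, mL=-3310/3783, mR=-3110/3783
sensor matrix S = [[6/13, 6/17], [20/39, 60/97]]; det S = 2240/21437
solve [mL_A; mL_B] = S·[w00; w01] and [mR_A; mR_B] = S·[w10; w11]:
  w00 = -1/2, w01 = -1, w10 = -1, w11 = -1/2

-1/2 -1 -1 -1/2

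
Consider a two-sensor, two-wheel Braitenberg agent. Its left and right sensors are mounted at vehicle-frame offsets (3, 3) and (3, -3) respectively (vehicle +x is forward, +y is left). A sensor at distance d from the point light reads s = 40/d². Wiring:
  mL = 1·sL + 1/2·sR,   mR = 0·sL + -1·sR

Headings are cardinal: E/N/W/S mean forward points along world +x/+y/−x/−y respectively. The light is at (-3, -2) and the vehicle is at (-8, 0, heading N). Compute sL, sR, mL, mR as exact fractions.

40/89 40/29 2940/2581 -40/29

left sensor world pos  = (-11, 3); dL² = 89
right sensor world pos = (-5, 3); dR² = 29
sL = 40/89 = 40/89
sR = 40/29 = 40/29
mL = 1·sL + 1/2·sR = 2940/2581
mR = 0·sL + -1·sR = -40/29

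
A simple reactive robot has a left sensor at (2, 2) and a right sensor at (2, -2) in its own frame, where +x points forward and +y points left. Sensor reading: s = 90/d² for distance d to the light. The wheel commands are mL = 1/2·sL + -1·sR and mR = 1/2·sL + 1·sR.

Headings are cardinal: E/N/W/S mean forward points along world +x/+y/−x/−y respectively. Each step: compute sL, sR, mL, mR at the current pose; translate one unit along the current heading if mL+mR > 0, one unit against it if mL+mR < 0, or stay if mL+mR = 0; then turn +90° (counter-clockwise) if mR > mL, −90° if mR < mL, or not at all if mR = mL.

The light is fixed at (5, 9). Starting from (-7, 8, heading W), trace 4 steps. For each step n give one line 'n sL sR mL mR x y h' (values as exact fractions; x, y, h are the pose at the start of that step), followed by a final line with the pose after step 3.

n=0: pose=(-7,8,W); sL=18/41, sR=90/197; mL=-1917/8077, mR=5463/8077; mL+mR=18/41 → advance +1; mR−mL=180/197 → turn +1·90°
n=1: pose=(-8,8,S); sL=9/13, sR=5/13; mL=-1/26, mR=19/26; mL+mR=9/13 → advance +1; mR−mL=10/13 → turn +1·90°
n=2: pose=(-8,7,E); sL=90/121, sR=90/137; mL=-4725/16577, mR=17055/16577; mL+mR=90/121 → advance +1; mR−mL=180/137 → turn +1·90°
n=3: pose=(-7,7,N); sL=45/98, sR=9/10; mL=-657/980, mR=1107/980; mL+mR=45/98 → advance +1; mR−mL=9/5 → turn +1·90°

0 18/41 90/197 -1917/8077 5463/8077 -7 8 W
1 9/13 5/13 -1/26 19/26 -8 8 S
2 90/121 90/137 -4725/16577 17055/16577 -8 7 E
3 45/98 9/10 -657/980 1107/980 -7 7 N
final -7 8 W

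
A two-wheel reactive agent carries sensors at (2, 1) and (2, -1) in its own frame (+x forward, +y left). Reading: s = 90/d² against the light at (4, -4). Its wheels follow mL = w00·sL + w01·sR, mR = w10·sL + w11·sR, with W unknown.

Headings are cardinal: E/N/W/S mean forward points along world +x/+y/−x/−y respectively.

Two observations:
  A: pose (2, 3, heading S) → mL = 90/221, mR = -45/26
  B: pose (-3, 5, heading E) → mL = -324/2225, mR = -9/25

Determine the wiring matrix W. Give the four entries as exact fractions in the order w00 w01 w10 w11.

1/2 -1/2 -1/2 0

obs A: pose=(2,3,S) → sL=45/13, sR=45/17, mL=90/221, mR=-45/26
obs B: pose=(-3,5,E) → sL=18/25, sR=90/89, mL=-324/2225, mR=-9/25
sensor matrix S = [[45/13, 45/17], [18/25, 90/89]]; det S = 156816/98345
solve [mL_A; mL_B] = S·[w00; w01] and [mR_A; mR_B] = S·[w10; w11]:
  w00 = 1/2, w01 = -1/2, w10 = -1/2, w11 = 0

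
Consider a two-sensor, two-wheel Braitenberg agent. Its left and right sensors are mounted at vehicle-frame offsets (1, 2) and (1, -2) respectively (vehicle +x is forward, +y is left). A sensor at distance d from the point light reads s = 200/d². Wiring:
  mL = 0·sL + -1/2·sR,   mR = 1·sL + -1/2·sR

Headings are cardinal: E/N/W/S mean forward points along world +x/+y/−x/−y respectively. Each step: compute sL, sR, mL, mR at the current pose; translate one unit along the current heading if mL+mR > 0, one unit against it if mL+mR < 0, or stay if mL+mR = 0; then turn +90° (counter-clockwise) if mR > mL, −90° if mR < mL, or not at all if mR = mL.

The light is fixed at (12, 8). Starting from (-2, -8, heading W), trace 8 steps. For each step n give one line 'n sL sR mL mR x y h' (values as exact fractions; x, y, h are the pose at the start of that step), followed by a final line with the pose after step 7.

0 200/549 200/421 -100/421 29300/231129 -2 -8 W
1 20/41 100/257 -50/257 3090/10537 -1 -8 S
2 200/369 40/101 -20/101 12820/37269 -1 -9 E
3 50/113 50/89 -25/89 1625/10057 0 -9 N
4 200/569 8/17 -4/17 1124/9673 0 -10 W
5 100/221 20/53 -10/53 3090/11713 1 -10 S
6 200/389 200/541 -100/541 69300/210449 1 -11 E
7 50/117 50/97 -25/97 1925/11349 2 -11 N
final 2 -12 W

n=0: pose=(-2,-8,W); sL=200/549, sR=200/421; mL=-100/421, mR=29300/231129; mL+mR=-25600/231129 → advance -1; mR−mL=200/549 → turn +1·90°
n=1: pose=(-1,-8,S); sL=20/41, sR=100/257; mL=-50/257, mR=3090/10537; mL+mR=1040/10537 → advance +1; mR−mL=20/41 → turn +1·90°
n=2: pose=(-1,-9,E); sL=200/369, sR=40/101; mL=-20/101, mR=12820/37269; mL+mR=5440/37269 → advance +1; mR−mL=200/369 → turn +1·90°
n=3: pose=(0,-9,N); sL=50/113, sR=50/89; mL=-25/89, mR=1625/10057; mL+mR=-1200/10057 → advance -1; mR−mL=50/113 → turn +1·90°
n=4: pose=(0,-10,W); sL=200/569, sR=8/17; mL=-4/17, mR=1124/9673; mL+mR=-1152/9673 → advance -1; mR−mL=200/569 → turn +1·90°
n=5: pose=(1,-10,S); sL=100/221, sR=20/53; mL=-10/53, mR=3090/11713; mL+mR=880/11713 → advance +1; mR−mL=100/221 → turn +1·90°
n=6: pose=(1,-11,E); sL=200/389, sR=200/541; mL=-100/541, mR=69300/210449; mL+mR=30400/210449 → advance +1; mR−mL=200/389 → turn +1·90°
n=7: pose=(2,-11,N); sL=50/117, sR=50/97; mL=-25/97, mR=1925/11349; mL+mR=-1000/11349 → advance -1; mR−mL=50/117 → turn +1·90°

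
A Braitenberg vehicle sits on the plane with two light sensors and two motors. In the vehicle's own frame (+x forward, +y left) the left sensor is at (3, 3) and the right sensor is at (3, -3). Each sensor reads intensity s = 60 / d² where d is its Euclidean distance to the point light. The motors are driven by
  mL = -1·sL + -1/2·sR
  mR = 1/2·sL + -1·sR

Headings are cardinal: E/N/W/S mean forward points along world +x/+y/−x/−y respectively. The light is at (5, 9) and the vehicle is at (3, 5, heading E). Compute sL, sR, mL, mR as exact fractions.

left sensor world pos  = (6, 8); dL² = 2
right sensor world pos = (6, 2); dR² = 50
sL = 60/2 = 30
sR = 60/50 = 6/5
mL = -1·sL + -1/2·sR = -153/5
mR = 1/2·sL + -1·sR = 69/5

30 6/5 -153/5 69/5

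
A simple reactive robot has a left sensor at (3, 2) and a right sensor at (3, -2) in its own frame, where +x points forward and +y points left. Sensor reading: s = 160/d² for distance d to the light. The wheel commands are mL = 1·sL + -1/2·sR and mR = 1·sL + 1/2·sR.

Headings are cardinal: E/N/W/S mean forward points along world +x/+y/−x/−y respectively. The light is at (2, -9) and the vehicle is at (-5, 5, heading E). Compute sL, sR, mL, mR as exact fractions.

left sensor world pos  = (-2, 7); dL² = 272
right sensor world pos = (-2, 3); dR² = 160
sL = 160/272 = 10/17
sR = 160/160 = 1
mL = 1·sL + -1/2·sR = 3/34
mR = 1·sL + 1/2·sR = 37/34

10/17 1 3/34 37/34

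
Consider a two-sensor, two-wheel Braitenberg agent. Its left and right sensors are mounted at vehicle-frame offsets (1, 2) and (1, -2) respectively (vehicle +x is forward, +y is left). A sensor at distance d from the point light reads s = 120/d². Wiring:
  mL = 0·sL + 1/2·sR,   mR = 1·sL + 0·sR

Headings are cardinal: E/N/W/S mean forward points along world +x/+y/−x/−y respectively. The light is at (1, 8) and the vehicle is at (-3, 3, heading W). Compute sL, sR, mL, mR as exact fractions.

60/37 60/17 30/17 60/37

left sensor world pos  = (-4, 1); dL² = 74
right sensor world pos = (-4, 5); dR² = 34
sL = 120/74 = 60/37
sR = 120/34 = 60/17
mL = 0·sL + 1/2·sR = 30/17
mR = 1·sL + 0·sR = 60/37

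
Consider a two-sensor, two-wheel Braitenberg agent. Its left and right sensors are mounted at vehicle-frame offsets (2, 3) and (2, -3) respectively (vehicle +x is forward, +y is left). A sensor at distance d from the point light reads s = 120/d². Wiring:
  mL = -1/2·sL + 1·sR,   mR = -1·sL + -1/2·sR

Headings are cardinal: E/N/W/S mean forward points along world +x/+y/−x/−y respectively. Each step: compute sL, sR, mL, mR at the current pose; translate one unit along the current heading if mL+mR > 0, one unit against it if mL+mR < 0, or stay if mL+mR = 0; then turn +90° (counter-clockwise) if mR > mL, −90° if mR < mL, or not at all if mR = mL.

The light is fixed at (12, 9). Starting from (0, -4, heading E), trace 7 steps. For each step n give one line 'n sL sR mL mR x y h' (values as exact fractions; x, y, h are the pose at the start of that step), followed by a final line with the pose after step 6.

n=0: pose=(0,-4,E); sL=3/5, sR=30/89; mL=33/890, mR=-342/445; mL+mR=-651/890 → advance -1; mR−mL=-717/890 → turn -1·90°
n=1: pose=(-1,-4,S); sL=24/65, sR=120/481; mL=12/185, mR=-1188/2405; mL+mR=-1032/2405 → advance -1; mR−mL=-1344/2405 → turn -1·90°
n=2: pose=(-1,-3,W); sL=4/15, sR=20/51; mL=22/85, mR=-118/255; mL+mR=-52/255 → advance -1; mR−mL=-184/255 → turn -1·90°
n=3: pose=(0,-3,N); sL=24/65, sR=120/181; mL=5628/11765, mR=-8244/11765; mL+mR=-2616/11765 → advance -1; mR−mL=-13872/11765 → turn -1·90°
n=4: pose=(0,-4,E); sL=3/5, sR=30/89; mL=33/890, mR=-342/445; mL+mR=-651/890 → advance -1; mR−mL=-717/890 → turn -1·90°
n=5: pose=(-1,-4,S); sL=24/65, sR=120/481; mL=12/185, mR=-1188/2405; mL+mR=-1032/2405 → advance -1; mR−mL=-1344/2405 → turn -1·90°
n=6: pose=(-1,-3,W); sL=4/15, sR=20/51; mL=22/85, mR=-118/255; mL+mR=-52/255 → advance -1; mR−mL=-184/255 → turn -1·90°

0 3/5 30/89 33/890 -342/445 0 -4 E
1 24/65 120/481 12/185 -1188/2405 -1 -4 S
2 4/15 20/51 22/85 -118/255 -1 -3 W
3 24/65 120/181 5628/11765 -8244/11765 0 -3 N
4 3/5 30/89 33/890 -342/445 0 -4 E
5 24/65 120/481 12/185 -1188/2405 -1 -4 S
6 4/15 20/51 22/85 -118/255 -1 -3 W
final 0 -3 N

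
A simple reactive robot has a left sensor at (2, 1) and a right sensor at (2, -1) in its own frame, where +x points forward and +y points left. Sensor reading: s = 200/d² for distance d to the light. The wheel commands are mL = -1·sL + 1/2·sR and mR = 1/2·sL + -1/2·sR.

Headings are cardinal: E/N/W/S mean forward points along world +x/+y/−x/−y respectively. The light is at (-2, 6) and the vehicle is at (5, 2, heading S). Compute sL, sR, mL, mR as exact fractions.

2 25/9 -11/18 -7/18

left sensor world pos  = (6, 0); dL² = 100
right sensor world pos = (4, 0); dR² = 72
sL = 200/100 = 2
sR = 200/72 = 25/9
mL = -1·sL + 1/2·sR = -11/18
mR = 1/2·sL + -1/2·sR = -7/18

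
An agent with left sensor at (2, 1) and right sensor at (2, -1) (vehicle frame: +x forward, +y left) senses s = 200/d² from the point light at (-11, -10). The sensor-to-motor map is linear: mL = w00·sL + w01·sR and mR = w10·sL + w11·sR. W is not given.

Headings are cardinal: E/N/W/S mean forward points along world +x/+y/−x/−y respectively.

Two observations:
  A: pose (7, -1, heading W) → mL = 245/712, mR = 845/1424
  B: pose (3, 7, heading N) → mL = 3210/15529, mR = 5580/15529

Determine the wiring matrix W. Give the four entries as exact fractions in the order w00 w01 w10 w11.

obs A: pose=(7,-1,W) → sL=5/8, sR=50/89, mL=245/712, mR=845/1424
obs B: pose=(3,7,N) → sL=20/53, sR=100/293, mL=3210/15529, mR=5580/15529
sensor matrix S = [[5/8, 50/89], [20/53, 100/293]]; det S = 3625/2764162
solve [mL_A; mL_B] = S·[w00; w01] and [mR_A; mR_B] = S·[w10; w11]:
  w00 = 1, w01 = -1/2, w10 = 1/2, w11 = 1/2

1 -1/2 1/2 1/2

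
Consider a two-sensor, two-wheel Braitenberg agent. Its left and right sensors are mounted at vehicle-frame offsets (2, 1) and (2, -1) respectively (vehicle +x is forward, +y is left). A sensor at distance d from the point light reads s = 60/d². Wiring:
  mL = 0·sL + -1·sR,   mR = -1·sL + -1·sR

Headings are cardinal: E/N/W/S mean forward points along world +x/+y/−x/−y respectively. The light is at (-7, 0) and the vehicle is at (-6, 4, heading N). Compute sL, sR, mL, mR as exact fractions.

5/3 3/2 -3/2 -19/6

left sensor world pos  = (-7, 6); dL² = 36
right sensor world pos = (-5, 6); dR² = 40
sL = 60/36 = 5/3
sR = 60/40 = 3/2
mL = 0·sL + -1·sR = -3/2
mR = -1·sL + -1·sR = -19/6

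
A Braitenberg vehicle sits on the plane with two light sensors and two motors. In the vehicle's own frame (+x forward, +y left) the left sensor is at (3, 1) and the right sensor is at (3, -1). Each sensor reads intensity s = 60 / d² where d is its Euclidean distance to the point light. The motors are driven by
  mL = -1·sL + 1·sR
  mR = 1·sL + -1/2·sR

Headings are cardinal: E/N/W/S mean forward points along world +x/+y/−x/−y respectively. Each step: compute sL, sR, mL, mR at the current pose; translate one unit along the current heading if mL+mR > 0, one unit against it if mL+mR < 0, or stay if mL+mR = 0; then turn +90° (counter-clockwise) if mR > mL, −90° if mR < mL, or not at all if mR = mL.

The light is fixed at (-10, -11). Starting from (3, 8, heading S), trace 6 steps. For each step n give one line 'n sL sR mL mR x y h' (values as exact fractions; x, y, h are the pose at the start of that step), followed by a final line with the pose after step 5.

n=0: pose=(3,8,S); sL=15/113, sR=3/20; mL=39/2260, mR=261/4520; mL+mR=3/40 → advance +1; mR−mL=183/4520 → turn +1·90°
n=1: pose=(3,7,E); sL=60/617, sR=12/109; mL=864/67253, mR=2838/67253; mL+mR=6/109 → advance +1; mR−mL=1974/67253 → turn +1·90°
n=2: pose=(4,7,N); sL=6/61, sR=10/111; mL=-56/6771, mR=361/6771; mL+mR=5/111 → advance +1; mR−mL=139/2257 → turn +1·90°
n=3: pose=(4,8,W); sL=12/89, sR=60/521; mL=-912/46369, mR=3582/46369; mL+mR=30/521 → advance +1; mR−mL=4494/46369 → turn +1·90°
n=4: pose=(3,8,S); sL=15/113, sR=3/20; mL=39/2260, mR=261/4520; mL+mR=3/40 → advance +1; mR−mL=183/4520 → turn +1·90°
n=5: pose=(3,7,E); sL=60/617, sR=12/109; mL=864/67253, mR=2838/67253; mL+mR=6/109 → advance +1; mR−mL=1974/67253 → turn +1·90°

0 15/113 3/20 39/2260 261/4520 3 8 S
1 60/617 12/109 864/67253 2838/67253 3 7 E
2 6/61 10/111 -56/6771 361/6771 4 7 N
3 12/89 60/521 -912/46369 3582/46369 4 8 W
4 15/113 3/20 39/2260 261/4520 3 8 S
5 60/617 12/109 864/67253 2838/67253 3 7 E
final 4 7 N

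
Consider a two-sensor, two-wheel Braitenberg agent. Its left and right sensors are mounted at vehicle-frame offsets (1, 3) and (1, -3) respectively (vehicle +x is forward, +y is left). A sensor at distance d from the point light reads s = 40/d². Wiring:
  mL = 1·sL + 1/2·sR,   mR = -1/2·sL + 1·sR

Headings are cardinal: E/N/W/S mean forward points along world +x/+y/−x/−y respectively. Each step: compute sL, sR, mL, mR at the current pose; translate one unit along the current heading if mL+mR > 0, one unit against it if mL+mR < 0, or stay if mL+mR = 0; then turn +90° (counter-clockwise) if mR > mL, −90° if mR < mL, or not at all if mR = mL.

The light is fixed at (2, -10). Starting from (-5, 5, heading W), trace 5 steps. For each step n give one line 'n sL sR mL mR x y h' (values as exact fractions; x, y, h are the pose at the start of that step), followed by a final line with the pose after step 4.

0 5/26 10/97 615/2522 35/5044 -5 5 W
1 40/377 40/281 18780/105937 9460/105937 -6 5 N
2 4/41 20/109 846/4469 602/4469 -6 6 E
3 40/241 8/65 3564/15665 628/15665 -5 6 S
4 5/26 10/97 615/2522 35/5044 -5 5 W
final -6 5 N

n=0: pose=(-5,5,W); sL=5/26, sR=10/97; mL=615/2522, mR=35/5044; mL+mR=1265/5044 → advance +1; mR−mL=-1195/5044 → turn -1·90°
n=1: pose=(-6,5,N); sL=40/377, sR=40/281; mL=18780/105937, mR=9460/105937; mL+mR=28240/105937 → advance +1; mR−mL=-9320/105937 → turn -1·90°
n=2: pose=(-6,6,E); sL=4/41, sR=20/109; mL=846/4469, mR=602/4469; mL+mR=1448/4469 → advance +1; mR−mL=-244/4469 → turn -1·90°
n=3: pose=(-5,6,S); sL=40/241, sR=8/65; mL=3564/15665, mR=628/15665; mL+mR=4192/15665 → advance +1; mR−mL=-2936/15665 → turn -1·90°
n=4: pose=(-5,5,W); sL=5/26, sR=10/97; mL=615/2522, mR=35/5044; mL+mR=1265/5044 → advance +1; mR−mL=-1195/5044 → turn -1·90°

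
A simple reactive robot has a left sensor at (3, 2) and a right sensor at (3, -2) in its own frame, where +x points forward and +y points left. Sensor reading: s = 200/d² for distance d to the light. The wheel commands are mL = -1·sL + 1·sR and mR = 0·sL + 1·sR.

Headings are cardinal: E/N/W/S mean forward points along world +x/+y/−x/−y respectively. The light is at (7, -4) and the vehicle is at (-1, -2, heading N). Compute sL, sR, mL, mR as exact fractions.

8/5 200/61 512/305 200/61

left sensor world pos  = (-3, 1); dL² = 125
right sensor world pos = (1, 1); dR² = 61
sL = 200/125 = 8/5
sR = 200/61 = 200/61
mL = -1·sL + 1·sR = 512/305
mR = 0·sL + 1·sR = 200/61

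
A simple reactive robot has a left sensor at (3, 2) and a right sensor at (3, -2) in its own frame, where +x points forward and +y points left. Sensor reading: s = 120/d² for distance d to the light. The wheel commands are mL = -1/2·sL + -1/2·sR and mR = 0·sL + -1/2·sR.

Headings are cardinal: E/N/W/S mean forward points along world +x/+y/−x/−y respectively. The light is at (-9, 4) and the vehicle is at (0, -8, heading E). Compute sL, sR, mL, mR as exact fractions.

left sensor world pos  = (3, -6); dL² = 244
right sensor world pos = (3, -10); dR² = 340
sL = 120/244 = 30/61
sR = 120/340 = 6/17
mL = -1/2·sL + -1/2·sR = -438/1037
mR = 0·sL + -1/2·sR = -3/17

30/61 6/17 -438/1037 -3/17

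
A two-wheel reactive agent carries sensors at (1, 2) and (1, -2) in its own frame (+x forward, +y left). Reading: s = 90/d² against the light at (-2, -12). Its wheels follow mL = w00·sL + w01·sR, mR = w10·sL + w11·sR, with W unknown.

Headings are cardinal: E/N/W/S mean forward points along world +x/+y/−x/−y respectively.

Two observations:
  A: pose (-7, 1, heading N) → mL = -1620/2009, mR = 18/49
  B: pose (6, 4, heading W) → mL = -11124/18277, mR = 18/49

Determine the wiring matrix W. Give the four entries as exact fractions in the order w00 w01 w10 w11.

-1 -1 1 0

obs A: pose=(-7,1,N) → sL=18/49, sR=18/41, mL=-1620/2009, mR=18/49
obs B: pose=(6,4,W) → sL=18/49, sR=90/373, mL=-11124/18277, mR=18/49
sensor matrix S = [[18/49, 18/41], [18/49, 90/373]]; det S = -7776/107051
solve [mL_A; mL_B] = S·[w00; w01] and [mR_A; mR_B] = S·[w10; w11]:
  w00 = -1, w01 = -1, w10 = 1, w11 = 0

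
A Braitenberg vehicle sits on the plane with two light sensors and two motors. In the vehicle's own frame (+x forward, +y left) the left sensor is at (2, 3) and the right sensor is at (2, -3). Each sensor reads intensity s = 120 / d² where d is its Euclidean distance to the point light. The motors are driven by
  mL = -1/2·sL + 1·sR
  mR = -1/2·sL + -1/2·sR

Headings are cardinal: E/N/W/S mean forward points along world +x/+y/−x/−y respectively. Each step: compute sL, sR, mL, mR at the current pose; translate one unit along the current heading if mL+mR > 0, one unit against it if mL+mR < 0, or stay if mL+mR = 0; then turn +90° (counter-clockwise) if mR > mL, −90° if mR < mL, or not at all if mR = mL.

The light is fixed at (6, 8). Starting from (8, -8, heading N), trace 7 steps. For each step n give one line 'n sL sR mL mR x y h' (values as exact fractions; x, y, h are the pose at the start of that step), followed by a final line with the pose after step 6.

n=0: pose=(8,-8,N); sL=120/197, sR=120/221; mL=10380/43537, mR=-25080/43537; mL+mR=-14700/43537 → advance -1; mR−mL=-180/221 → turn -1·90°
n=1: pose=(8,-9,E); sL=30/53, sR=15/52; mL=15/2756, mR=-2355/5512; mL+mR=-2325/5512 → advance -1; mR−mL=-45/104 → turn -1·90°
n=2: pose=(7,-9,S); sL=120/377, sR=24/73; mL=4668/27521, mR=-8904/27521; mL+mR=-4236/27521 → advance -1; mR−mL=-36/73 → turn -1·90°
n=3: pose=(7,-8,W); sL=60/181, sR=12/17; mL=1662/3077, mR=-1596/3077; mL+mR=66/3077 → advance +1; mR−mL=-18/17 → turn -1·90°
n=4: pose=(6,-8,N); sL=24/41, sR=24/41; mL=12/41, mR=-24/41; mL+mR=-12/41 → advance -1; mR−mL=-36/41 → turn -1·90°
n=5: pose=(6,-9,E); sL=3/5, sR=30/101; mL=-3/1010, mR=-453/1010; mL+mR=-228/505 → advance -1; mR−mL=-45/101 → turn -1·90°
n=6: pose=(5,-9,S); sL=24/73, sR=120/377; mL=4236/27521, mR=-8904/27521; mL+mR=-4668/27521 → advance -1; mR−mL=-180/377 → turn -1·90°

0 120/197 120/221 10380/43537 -25080/43537 8 -8 N
1 30/53 15/52 15/2756 -2355/5512 8 -9 E
2 120/377 24/73 4668/27521 -8904/27521 7 -9 S
3 60/181 12/17 1662/3077 -1596/3077 7 -8 W
4 24/41 24/41 12/41 -24/41 6 -8 N
5 3/5 30/101 -3/1010 -453/1010 6 -9 E
6 24/73 120/377 4236/27521 -8904/27521 5 -9 S
final 5 -8 W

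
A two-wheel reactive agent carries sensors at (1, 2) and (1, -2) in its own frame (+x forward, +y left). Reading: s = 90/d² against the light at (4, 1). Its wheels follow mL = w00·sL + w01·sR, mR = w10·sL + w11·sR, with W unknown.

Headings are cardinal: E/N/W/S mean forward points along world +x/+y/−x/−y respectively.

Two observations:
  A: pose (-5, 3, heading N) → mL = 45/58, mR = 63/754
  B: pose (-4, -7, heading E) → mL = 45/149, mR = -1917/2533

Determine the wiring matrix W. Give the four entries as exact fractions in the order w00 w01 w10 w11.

0 1/2 -1 1/2

obs A: pose=(-5,3,N) → sL=9/13, sR=45/29, mL=45/58, mR=63/754
obs B: pose=(-4,-7,E) → sL=18/17, sR=90/149, mL=45/149, mR=-1917/2533
sensor matrix S = [[9/13, 45/29], [18/17, 90/149]]; det S = -1169640/954941
solve [mL_A; mL_B] = S·[w00; w01] and [mR_A; mR_B] = S·[w10; w11]:
  w00 = 0, w01 = 1/2, w10 = -1, w11 = 1/2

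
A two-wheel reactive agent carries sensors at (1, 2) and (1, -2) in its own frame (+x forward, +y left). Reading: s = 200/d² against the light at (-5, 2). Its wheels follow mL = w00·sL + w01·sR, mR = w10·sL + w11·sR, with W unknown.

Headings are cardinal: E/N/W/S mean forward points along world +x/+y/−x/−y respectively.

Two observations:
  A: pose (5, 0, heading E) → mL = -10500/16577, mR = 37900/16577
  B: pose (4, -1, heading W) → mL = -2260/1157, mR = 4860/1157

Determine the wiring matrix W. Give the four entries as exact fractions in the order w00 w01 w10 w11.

obs A: pose=(5,0,E) → sL=200/121, sR=200/137, mL=-10500/16577, mR=37900/16577
obs B: pose=(4,-1,W) → sL=200/89, sR=40/13, mL=-2260/1157, mR=4860/1157
sensor matrix S = [[200/121, 200/137], [200/89, 40/13]]; det S = 34624000/19179589
solve [mL_A; mL_B] = S·[w00; w01] and [mR_A; mR_B] = S·[w10; w11]:
  w00 = 1/2, w01 = -1, w10 = 1/2, w11 = 1

1/2 -1 1/2 1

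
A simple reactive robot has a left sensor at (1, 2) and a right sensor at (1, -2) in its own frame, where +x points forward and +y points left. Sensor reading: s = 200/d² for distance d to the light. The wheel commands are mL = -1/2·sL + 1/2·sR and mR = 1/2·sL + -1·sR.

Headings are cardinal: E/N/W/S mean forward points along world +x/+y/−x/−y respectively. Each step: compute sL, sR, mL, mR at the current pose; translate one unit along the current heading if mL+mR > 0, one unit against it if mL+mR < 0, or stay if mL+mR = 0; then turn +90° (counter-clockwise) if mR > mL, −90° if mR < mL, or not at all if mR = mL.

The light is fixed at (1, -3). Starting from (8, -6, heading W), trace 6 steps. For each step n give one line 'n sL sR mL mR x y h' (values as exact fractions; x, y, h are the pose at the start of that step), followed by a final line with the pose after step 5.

0 200/61 200/37 2400/2257 -8500/2257 8 -6 W
1 5 25/13 -20/13 15/26 9 -6 N
2 40/17 200/53 640/901 -2340/901 9 -7 W
3 100/29 20/13 -360/377 70/377 10 -7 N
4 200/113 200/73 4000/8249 -15300/8249 10 -8 W
5 5/2 5/4 -5/8 0 11 -8 N
final 11 -9 W

n=0: pose=(8,-6,W); sL=200/61, sR=200/37; mL=2400/2257, mR=-8500/2257; mL+mR=-100/37 → advance -1; mR−mL=-10900/2257 → turn -1·90°
n=1: pose=(9,-6,N); sL=5, sR=25/13; mL=-20/13, mR=15/26; mL+mR=-25/26 → advance -1; mR−mL=55/26 → turn +1·90°
n=2: pose=(9,-7,W); sL=40/17, sR=200/53; mL=640/901, mR=-2340/901; mL+mR=-100/53 → advance -1; mR−mL=-2980/901 → turn -1·90°
n=3: pose=(10,-7,N); sL=100/29, sR=20/13; mL=-360/377, mR=70/377; mL+mR=-10/13 → advance -1; mR−mL=430/377 → turn +1·90°
n=4: pose=(10,-8,W); sL=200/113, sR=200/73; mL=4000/8249, mR=-15300/8249; mL+mR=-100/73 → advance -1; mR−mL=-19300/8249 → turn -1·90°
n=5: pose=(11,-8,N); sL=5/2, sR=5/4; mL=-5/8, mR=0; mL+mR=-5/8 → advance -1; mR−mL=5/8 → turn +1·90°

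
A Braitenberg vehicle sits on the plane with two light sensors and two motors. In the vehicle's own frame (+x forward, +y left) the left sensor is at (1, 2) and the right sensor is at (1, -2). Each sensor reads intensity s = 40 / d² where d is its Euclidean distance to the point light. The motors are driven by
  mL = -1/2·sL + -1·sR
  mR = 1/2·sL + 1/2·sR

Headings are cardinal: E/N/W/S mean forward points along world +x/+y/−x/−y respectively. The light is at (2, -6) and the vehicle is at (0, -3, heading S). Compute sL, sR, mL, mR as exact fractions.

10 2 -7 6

left sensor world pos  = (2, -4); dL² = 4
right sensor world pos = (-2, -4); dR² = 20
sL = 40/4 = 10
sR = 40/20 = 2
mL = -1/2·sL + -1·sR = -7
mR = 1/2·sL + 1/2·sR = 6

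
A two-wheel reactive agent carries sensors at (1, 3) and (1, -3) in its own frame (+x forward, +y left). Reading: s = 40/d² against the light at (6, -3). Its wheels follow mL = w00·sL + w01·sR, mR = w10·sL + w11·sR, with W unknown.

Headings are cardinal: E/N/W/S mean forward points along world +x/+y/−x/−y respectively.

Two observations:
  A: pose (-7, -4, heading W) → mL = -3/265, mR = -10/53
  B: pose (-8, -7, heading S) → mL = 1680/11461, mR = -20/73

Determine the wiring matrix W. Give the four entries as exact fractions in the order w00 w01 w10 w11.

obs A: pose=(-7,-4,W) → sL=10/53, sR=1/5, mL=-3/265, mR=-10/53
obs B: pose=(-8,-7,S) → sL=20/73, sR=20/157, mL=1680/11461, mR=-20/73
sensor matrix S = [[10/53, 1/5], [20/73, 20/157]]; det S = -18684/607433
solve [mL_A; mL_B] = S·[w00; w01] and [mR_A; mR_B] = S·[w10; w11]:
  w00 = 1, w01 = -1, w10 = -1, w11 = 0

1 -1 -1 0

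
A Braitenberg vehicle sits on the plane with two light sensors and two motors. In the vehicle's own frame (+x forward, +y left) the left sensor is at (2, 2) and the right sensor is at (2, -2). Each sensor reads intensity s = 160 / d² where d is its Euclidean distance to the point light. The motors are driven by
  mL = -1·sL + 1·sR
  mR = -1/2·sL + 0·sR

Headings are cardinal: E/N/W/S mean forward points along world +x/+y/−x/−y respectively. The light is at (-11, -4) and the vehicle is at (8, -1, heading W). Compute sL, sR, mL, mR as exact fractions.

left sensor world pos  = (6, -3); dL² = 290
right sensor world pos = (6, 1); dR² = 314
sL = 160/290 = 16/29
sR = 160/314 = 80/157
mL = -1·sL + 1·sR = -192/4553
mR = -1/2·sL + 0·sR = -8/29

16/29 80/157 -192/4553 -8/29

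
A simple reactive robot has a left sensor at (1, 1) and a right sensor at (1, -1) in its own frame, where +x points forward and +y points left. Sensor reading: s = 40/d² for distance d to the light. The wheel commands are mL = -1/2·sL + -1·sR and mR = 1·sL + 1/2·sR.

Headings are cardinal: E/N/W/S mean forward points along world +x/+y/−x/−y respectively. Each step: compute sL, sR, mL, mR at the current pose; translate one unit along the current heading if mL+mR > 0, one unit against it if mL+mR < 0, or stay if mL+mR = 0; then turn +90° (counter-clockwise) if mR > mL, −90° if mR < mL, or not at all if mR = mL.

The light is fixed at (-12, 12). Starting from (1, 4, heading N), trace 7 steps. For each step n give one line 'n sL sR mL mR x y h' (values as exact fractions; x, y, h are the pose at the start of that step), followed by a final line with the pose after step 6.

n=0: pose=(1,4,N); sL=40/193, sR=8/49; mL=-2524/9457, mR=2732/9457; mL+mR=208/9457 → advance +1; mR−mL=5256/9457 → turn +1·90°
n=1: pose=(1,5,W); sL=5/26, sR=2/9; mL=-149/468, mR=71/234; mL+mR=-7/468 → advance -1; mR−mL=97/156 → turn +1·90°
n=2: pose=(2,5,S); sL=40/289, sR=40/233; mL=-16220/67337, mR=15100/67337; mL+mR=-1120/67337 → advance -1; mR−mL=31320/67337 → turn +1·90°
n=3: pose=(2,6,E); sL=4/25, sR=20/137; mL=-774/3425, mR=798/3425; mL+mR=24/3425 → advance +1; mR−mL=1572/3425 → turn +1·90°
n=4: pose=(3,6,N); sL=40/221, sR=40/281; mL=-14460/62101, mR=15660/62101; mL+mR=1200/62101 → advance +1; mR−mL=30120/62101 → turn +1·90°
n=5: pose=(3,7,W); sL=5/29, sR=10/53; mL=-845/3074, mR=410/1537; mL+mR=-25/3074 → advance -1; mR−mL=1665/3074 → turn +1·90°
n=6: pose=(4,7,S); sL=8/65, sR=40/261; mL=-3644/16965, mR=3388/16965; mL+mR=-256/16965 → advance -1; mR−mL=2344/5655 → turn +1·90°

0 40/193 8/49 -2524/9457 2732/9457 1 4 N
1 5/26 2/9 -149/468 71/234 1 5 W
2 40/289 40/233 -16220/67337 15100/67337 2 5 S
3 4/25 20/137 -774/3425 798/3425 2 6 E
4 40/221 40/281 -14460/62101 15660/62101 3 6 N
5 5/29 10/53 -845/3074 410/1537 3 7 W
6 8/65 40/261 -3644/16965 3388/16965 4 7 S
final 4 8 E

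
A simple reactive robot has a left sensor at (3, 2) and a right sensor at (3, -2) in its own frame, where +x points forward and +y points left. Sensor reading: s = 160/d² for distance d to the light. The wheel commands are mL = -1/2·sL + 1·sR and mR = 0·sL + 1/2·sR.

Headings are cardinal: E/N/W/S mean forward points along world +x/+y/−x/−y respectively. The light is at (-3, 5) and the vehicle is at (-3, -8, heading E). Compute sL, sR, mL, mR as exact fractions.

16/13 80/117 8/117 40/117

left sensor world pos  = (0, -6); dL² = 130
right sensor world pos = (0, -10); dR² = 234
sL = 160/130 = 16/13
sR = 160/234 = 80/117
mL = -1/2·sL + 1·sR = 8/117
mR = 0·sL + 1/2·sR = 40/117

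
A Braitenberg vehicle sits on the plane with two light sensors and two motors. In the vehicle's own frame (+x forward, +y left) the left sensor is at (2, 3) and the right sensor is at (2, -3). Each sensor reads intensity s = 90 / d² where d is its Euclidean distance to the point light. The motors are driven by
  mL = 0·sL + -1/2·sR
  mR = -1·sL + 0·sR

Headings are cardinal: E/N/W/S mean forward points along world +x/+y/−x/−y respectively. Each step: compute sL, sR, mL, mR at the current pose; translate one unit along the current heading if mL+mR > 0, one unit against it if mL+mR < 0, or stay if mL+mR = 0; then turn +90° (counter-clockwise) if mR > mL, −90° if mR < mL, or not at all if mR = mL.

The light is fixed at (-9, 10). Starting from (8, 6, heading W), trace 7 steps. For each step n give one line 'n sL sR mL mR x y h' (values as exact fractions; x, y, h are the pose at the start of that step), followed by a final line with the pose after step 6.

n=0: pose=(8,6,W); sL=45/137, sR=45/113; mL=-45/226, mR=-45/137; mL+mR=-16335/30962 → advance -1; mR−mL=-4005/30962 → turn -1·90°
n=1: pose=(9,6,N); sL=90/229, sR=18/89; mL=-9/89, mR=-90/229; mL+mR=-10071/20381 → advance -1; mR−mL=-5949/20381 → turn -1·90°
n=2: pose=(9,5,E); sL=45/202, sR=45/232; mL=-45/464, mR=-45/202; mL+mR=-14985/46864 → advance -1; mR−mL=-5895/46864 → turn -1·90°
n=3: pose=(8,5,S); sL=90/449, sR=18/49; mL=-9/49, mR=-90/449; mL+mR=-8451/22001 → advance -1; mR−mL=-369/22001 → turn -1·90°
n=4: pose=(8,6,W); sL=45/137, sR=45/113; mL=-45/226, mR=-45/137; mL+mR=-16335/30962 → advance -1; mR−mL=-4005/30962 → turn -1·90°
n=5: pose=(9,6,N); sL=90/229, sR=18/89; mL=-9/89, mR=-90/229; mL+mR=-10071/20381 → advance -1; mR−mL=-5949/20381 → turn -1·90°
n=6: pose=(9,5,E); sL=45/202, sR=45/232; mL=-45/464, mR=-45/202; mL+mR=-14985/46864 → advance -1; mR−mL=-5895/46864 → turn -1·90°

0 45/137 45/113 -45/226 -45/137 8 6 W
1 90/229 18/89 -9/89 -90/229 9 6 N
2 45/202 45/232 -45/464 -45/202 9 5 E
3 90/449 18/49 -9/49 -90/449 8 5 S
4 45/137 45/113 -45/226 -45/137 8 6 W
5 90/229 18/89 -9/89 -90/229 9 6 N
6 45/202 45/232 -45/464 -45/202 9 5 E
final 8 5 S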